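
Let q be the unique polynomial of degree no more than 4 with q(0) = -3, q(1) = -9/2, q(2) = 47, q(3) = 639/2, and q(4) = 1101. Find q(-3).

879/2

Forward differences of the values at t = 0, 1, 2, 3, 4:
  q  : -3  -9/2  47  639/2  1101
  Δ  : -3/2  103/2  545/2  1563/2
  Δ^2: 53  221  509
  Δ^3: 168  288
  Δ^4: 120
The fourth differences are constant, confirming degree 4.
Interpolating (Newton forward form) and evaluating at t = -3 gives q(-3) = 879/2.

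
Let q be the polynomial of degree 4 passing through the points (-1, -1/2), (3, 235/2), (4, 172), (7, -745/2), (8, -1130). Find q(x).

q(x) = -x^4 + 5x^3 + 6x^2 + (5/2)x + 2

Write q(x) = ax^4 + bx^3 + cx^2 + dx + e. Substituting each data point gives a linear system:
  a - b + c - d + e = -1/2
  81a + 27b + 9c + 3d + e = 235/2
  256a + 64b + 16c + 4d + e = 172
  2401a + 343b + 49c + 7d + e = -745/2
  4096a + 512b + 64c + 8d + e = -1130
Solving the system yields a = -1, b = 5, c = 6, d = 5/2, e = 2.
So q(x) = -x^4 + 5x^3 + 6x^2 + (5/2)x + 2.
Check: q(3) = 235/2. ✓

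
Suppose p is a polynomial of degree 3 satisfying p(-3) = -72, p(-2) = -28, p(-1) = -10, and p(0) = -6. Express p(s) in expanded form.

Write p(s) = as^3 + bs^2 + cs + d. Substituting each data point gives a linear system:
  -27a + 9b - 3c + d = -72
  -8a + 4b - 2c + d = -28
  -a + b - c + d = -10
  d = -6
Solving the system yields a = 2, b = -1, c = 1, d = -6.
So p(s) = 2s³ - s² + s - 6.
Check: p(0) = -6. ✓

p(s) = 2s^3 - s^2 + s - 6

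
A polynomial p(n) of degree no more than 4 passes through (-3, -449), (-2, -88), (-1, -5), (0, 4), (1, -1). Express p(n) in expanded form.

p(n) = -6n^4 - 2n^3 - n^2 + 4n + 4

Write p(n) = an^4 + bn^3 + cn^2 + dn + e. Substituting each data point gives a linear system:
  81a - 27b + 9c - 3d + e = -449
  16a - 8b + 4c - 2d + e = -88
  a - b + c - d + e = -5
  e = 4
  a + b + c + d + e = -1
Solving the system yields a = -6, b = -2, c = -1, d = 4, e = 4.
So p(n) = -6n^4 - 2n^3 - n^2 + 4n + 4.
Check: p(-1) = -5. ✓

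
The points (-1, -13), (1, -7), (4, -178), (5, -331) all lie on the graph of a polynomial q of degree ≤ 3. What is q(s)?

Using the Lagrange interpolation formula with nodes -1, 1, 4, 5:
  L_0(s) = (s - 1)(s - 4)(s - 5) / -60
  L_1(s) = (s + 1)(s - 4)(s - 5) / 24
  L_2(s) = (s + 1)(s - 1)(s - 5) / -15
  L_3(s) = (s + 1)(s - 1)(s - 4) / 24
Then q(s) = -13·L_0(s) - 7·L_1(s) - 178·L_2(s) - 331·L_3(s).
Expanding and collecting terms gives q(s) = -2s^3 - 4s^2 + 5s - 6.
Check: q(1) = -7. ✓

q(s) = -2s^3 - 4s^2 + 5s - 6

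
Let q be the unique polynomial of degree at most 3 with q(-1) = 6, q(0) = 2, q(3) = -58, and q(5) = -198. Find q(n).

q(n) = -n^3 - 2n^2 - 5n + 2

Write q(n) = an^3 + bn^2 + cn + d. Substituting each data point gives a linear system:
  -a + b - c + d = 6
  d = 2
  27a + 9b + 3c + d = -58
  125a + 25b + 5c + d = -198
Solving the system yields a = -1, b = -2, c = -5, d = 2.
So q(n) = -n^3 - 2n^2 - 5n + 2.
Check: q(-1) = 6. ✓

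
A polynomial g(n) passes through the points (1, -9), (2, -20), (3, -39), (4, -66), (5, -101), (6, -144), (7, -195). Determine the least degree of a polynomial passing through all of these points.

Forward differences of the values at n = 1, 2, 3, 4, 5, 6, 7:
  g  : -9  -20  -39  -66  -101  -144  -195
  Δ  : -11  -19  -27  -35  -43  -51
  Δ^2: -8  -8  -8  -8  -8
  Δ^3: 0  0  0  0
  Δ^4: 0  0  0
  Δ^5: 0  0
  Δ^6: 0
The second differences are constant (-8) and nonzero, while all higher differences vanish, so the minimal degree is 2.

2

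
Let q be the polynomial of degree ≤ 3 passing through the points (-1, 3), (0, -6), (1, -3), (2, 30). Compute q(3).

Forward differences of the values at t = -1, 0, 1, 2:
  q  : 3  -6  -3  30
  Δ  : -9  3  33
  Δ^2: 12  30
  Δ^3: 18
The third differences are constant, confirming degree 3.
Interpolating (Newton forward form) and evaluating at t = 3 gives q(3) = 111.

111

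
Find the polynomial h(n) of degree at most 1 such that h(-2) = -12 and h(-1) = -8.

h(n) = 4n - 4

Using the Lagrange interpolation formula with nodes -2, -1:
  L_0(n) = (n + 1) / -1
  L_1(n) = (n + 2) / 1
Then h(n) = -12·L_0(n) - 8·L_1(n).
Expanding and collecting terms gives h(n) = 4n - 4.
Check: h(-2) = -12. ✓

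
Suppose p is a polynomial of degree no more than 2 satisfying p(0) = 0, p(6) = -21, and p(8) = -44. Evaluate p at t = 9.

Using the Lagrange interpolation formula with nodes 0, 6, 8:
  L_0(t) = (t - 6)(t - 8) / 48
  L_1(t) = t(t - 8) / -12
  L_2(t) = t(t - 6) / 16
Then p(t) = 0·L_0(t) - 21·L_1(t) - 44·L_2(t).
Expanding and collecting terms gives p(t) = -t² + (5/2)t.
Evaluating at t = 9: p(9) = -117/2.

-117/2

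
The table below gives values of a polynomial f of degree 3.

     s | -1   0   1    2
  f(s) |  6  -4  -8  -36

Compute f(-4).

Using the Lagrange interpolation formula with nodes -1, 0, 1, 2:
  L_0(s) = s(s - 1)(s - 2) / -6
  L_1(s) = (s + 1)(s - 1)(s - 2) / 2
  L_2(s) = (s + 1)s(s - 2) / -2
  L_3(s) = (s + 1)s(s - 1) / 6
Then f(s) = 6·L_0(s) - 4·L_1(s) - 8·L_2(s) - 36·L_3(s).
Expanding and collecting terms gives f(s) = -5s^3 + 3s^2 - 2s - 4.
Evaluating at s = -4: f(-4) = 372.

372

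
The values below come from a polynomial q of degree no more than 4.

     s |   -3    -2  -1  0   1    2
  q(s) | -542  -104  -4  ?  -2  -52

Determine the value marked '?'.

On equispaced nodes a degree-4 polynomial has vanishing fifth forward difference, so
  - q(-3) + 5·q(-2) - 10·q(-1) + 10·q(0) - 5·q(1) + q(2) = 0.
Substituting the known values and solving for q(0):
  10·q(0) = -20
  q(0) = -2.

-2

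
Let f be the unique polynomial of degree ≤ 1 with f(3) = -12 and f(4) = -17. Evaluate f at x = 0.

Using the Lagrange interpolation formula with nodes 3, 4:
  L_0(x) = (x - 4) / -1
  L_1(x) = (x - 3) / 1
Then f(x) = -12·L_0(x) - 17·L_1(x).
Expanding and collecting terms gives f(x) = -5x + 3.
Evaluating at x = 0: f(0) = 3.

3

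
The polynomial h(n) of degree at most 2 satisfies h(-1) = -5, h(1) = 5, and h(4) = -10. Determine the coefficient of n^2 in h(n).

-2

Write h(n) = an^2 + bn + c. Substituting each data point gives a linear system:
  a - b + c = -5
  a + b + c = 5
  16a + 4b + c = -10
Solving the system yields a = -2, b = 5, c = 2.
So h(n) = -2n^2 + 5n + 2.
The leading coefficient is -2.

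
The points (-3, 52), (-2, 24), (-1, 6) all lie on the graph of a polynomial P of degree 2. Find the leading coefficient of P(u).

5

Write P(u) = au^2 + bu + c. Substituting each data point gives a linear system:
  9a - 3b + c = 52
  4a - 2b + c = 24
  a - b + c = 6
Solving the system yields a = 5, b = -3, c = -2.
So P(u) = 5u^2 - 3u - 2.
The leading coefficient is 5.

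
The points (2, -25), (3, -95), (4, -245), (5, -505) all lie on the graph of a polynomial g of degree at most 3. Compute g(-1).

Using the Lagrange interpolation formula with nodes 2, 3, 4, 5:
  L_0(s) = (s - 3)(s - 4)(s - 5) / -6
  L_1(s) = (s - 2)(s - 4)(s - 5) / 2
  L_2(s) = (s - 2)(s - 3)(s - 5) / -2
  L_3(s) = (s - 2)(s - 3)(s - 4) / 6
Then g(s) = -25·L_0(s) - 95·L_1(s) - 245·L_2(s) - 505·L_3(s).
Expanding and collecting terms gives g(s) = -5s^3 + 5s^2 - 5.
Evaluating at s = -1: g(-1) = 5.

5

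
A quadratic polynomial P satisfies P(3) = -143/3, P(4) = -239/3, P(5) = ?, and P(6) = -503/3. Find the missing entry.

-359/3

The 3 known points determine the degree-2 polynomial uniquely.
Write P(s) = as^2 + bs + c. Substituting each data point gives a linear system:
  9a + 3b + c = -143/3
  16a + 4b + c = -239/3
  36a + 6b + c = -503/3
Solving the system yields a = -4, b = -4, c = 1/3.
So P(s) = -4s^2 - 4s + 1/3.
Then P(5) = -359/3.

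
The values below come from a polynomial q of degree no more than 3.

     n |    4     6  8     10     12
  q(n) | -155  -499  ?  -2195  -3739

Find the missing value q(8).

-1147

The 4 known points determine the degree-3 polynomial uniquely.
Write q(n) = an^3 + bn^2 + cn + d. Substituting each data point gives a linear system:
  64a + 16b + 4c + d = -155
  216a + 36b + 6c + d = -499
  1000a + 100b + 10c + d = -2195
  1728a + 144b + 12c + d = -3739
Solving the system yields a = -2, b = -2, c = 0, d = 5.
So q(n) = -2n^3 - 2n^2 + 5.
Then q(8) = -1147.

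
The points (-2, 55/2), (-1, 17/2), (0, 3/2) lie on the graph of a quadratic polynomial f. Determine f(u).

f(u) = 6u^2 - u + 3/2

Using the Lagrange interpolation formula with nodes -2, -1, 0:
  L_0(u) = (u + 1)u / 2
  L_1(u) = (u + 2)u / -1
  L_2(u) = (u + 2)(u + 1) / 2
Then f(u) = 55/2·L_0(u) + 17/2·L_1(u) + 3/2·L_2(u).
Expanding and collecting terms gives f(u) = 6u^2 - u + 3/2.
Check: f(0) = 3/2. ✓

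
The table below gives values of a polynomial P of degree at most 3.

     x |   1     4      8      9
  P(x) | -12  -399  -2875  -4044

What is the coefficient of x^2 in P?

Write P(x) = ax^3 + bx^2 + cx + d. Substituting each data point gives a linear system:
  a + b + c + d = -12
  64a + 16b + 4c + d = -399
  512a + 64b + 8c + d = -2875
  729a + 81b + 9c + d = -4044
Solving the system yields a = -5, b = -5, c = 1, d = -3.
So P(x) = -5x^3 - 5x^2 + x - 3.
The coefficient of x^2 is -5.

-5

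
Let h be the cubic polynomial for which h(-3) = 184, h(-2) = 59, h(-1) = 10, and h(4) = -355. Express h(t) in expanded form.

Write h(t) = at^3 + bt^2 + ct + d. Substituting each data point gives a linear system:
  -27a + 9b - 3c + d = 184
  -8a + 4b - 2c + d = 59
  -a + b - c + d = 10
  64a + 16b + 4c + d = -355
Solving the system yields a = -6, b = 2, c = -1, d = 1.
So h(t) = -6t³ + 2t² - t + 1.
Check: h(4) = -355. ✓

h(t) = -6t^3 + 2t^2 - t + 1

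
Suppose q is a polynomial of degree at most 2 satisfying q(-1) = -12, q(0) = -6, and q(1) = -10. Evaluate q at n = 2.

Forward differences of the values at n = -1, 0, 1:
  q  : -12  -6  -10
  Δ  : 6  -4
  Δ^2: -10
The second differences are constant, confirming degree 2.
Interpolating (Newton forward form) and evaluating at n = 2 gives q(2) = -24.

-24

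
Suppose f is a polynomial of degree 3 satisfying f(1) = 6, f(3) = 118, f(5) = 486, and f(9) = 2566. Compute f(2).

Write f(n) = an^3 + bn^2 + cn + d. Substituting each data point gives a linear system:
  a + b + c + d = 6
  27a + 9b + 3c + d = 118
  125a + 25b + 5c + d = 486
  729a + 81b + 9c + d = 2566
Solving the system yields a = 3, b = 5, c = -3, d = 1.
So f(n) = 3n^3 + 5n^2 - 3n + 1.
Then f(2) = 39.

39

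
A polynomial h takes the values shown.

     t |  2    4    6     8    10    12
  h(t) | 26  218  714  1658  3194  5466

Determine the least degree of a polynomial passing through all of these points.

3

Forward differences of the values at t = 2, 4, 6, 8, 10, 12:
  h  : 26  218  714  1658  3194  5466
  Δ  : 192  496  944  1536  2272
  Δ^2: 304  448  592  736
  Δ^3: 144  144  144
  Δ^4: 0  0
  Δ^5: 0
The third differences are constant (144) and nonzero, while all higher differences vanish, so the minimal degree is 3.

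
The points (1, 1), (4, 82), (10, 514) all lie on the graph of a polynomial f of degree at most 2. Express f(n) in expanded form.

Using the Lagrange interpolation formula with nodes 1, 4, 10:
  L_0(n) = (n - 4)(n - 10) / 27
  L_1(n) = (n - 1)(n - 10) / -18
  L_2(n) = (n - 1)(n - 4) / 54
Then f(n) = 1·L_0(n) + 82·L_1(n) + 514·L_2(n).
Expanding and collecting terms gives f(n) = 5n² + 2n - 6.
Check: f(1) = 1. ✓

f(n) = 5n^2 + 2n - 6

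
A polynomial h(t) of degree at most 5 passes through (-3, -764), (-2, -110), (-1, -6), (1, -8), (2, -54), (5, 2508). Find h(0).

-2

Using the Lagrange interpolation formula with nodes -3, -2, -1, 1, 2, 5:
  L_0(t) = (t + 2)(t + 1)(t - 1)(t - 2)(t - 5) / -320
  L_1(t) = (t + 3)(t + 1)(t - 1)(t - 2)(t - 5) / 84
  L_2(t) = (t + 3)(t + 2)(t - 1)(t - 2)(t - 5) / -72
  L_3(t) = (t + 3)(t + 2)(t + 1)(t - 2)(t - 5) / 96
  L_4(t) = (t + 3)(t + 2)(t + 1)(t - 1)(t - 5) / -180
  L_5(t) = (t + 3)(t + 2)(t + 1)(t - 1)(t - 2) / 4032
Then h(t) = -764·L_0(t) - 110·L_1(t) - 6·L_2(t) - 8·L_3(t) - 54·L_4(t) + 2508·L_5(t).
Expanding and collecting terms gives h(t) = 2t^5 - 5t^4 - 5t^3 + 2t - 2.
Evaluating at t = 0: h(0) = -2.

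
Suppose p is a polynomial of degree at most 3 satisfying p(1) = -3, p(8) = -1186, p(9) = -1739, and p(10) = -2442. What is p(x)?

p(x) = -3x^3 + 6x^2 - 4x - 2

Using the Lagrange interpolation formula with nodes 1, 8, 9, 10:
  L_0(x) = (x - 8)(x - 9)(x - 10) / -504
  L_1(x) = (x - 1)(x - 9)(x - 10) / 14
  L_2(x) = (x - 1)(x - 8)(x - 10) / -8
  L_3(x) = (x - 1)(x - 8)(x - 9) / 18
Then p(x) = -3·L_0(x) - 1186·L_1(x) - 1739·L_2(x) - 2442·L_3(x).
Expanding and collecting terms gives p(x) = -3x^3 + 6x^2 - 4x - 2.
Check: p(10) = -2442. ✓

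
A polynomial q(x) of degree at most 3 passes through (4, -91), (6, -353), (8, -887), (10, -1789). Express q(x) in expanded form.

q(x) = -2x^3 + 2x^2 + x + 1

Write q(x) = ax^3 + bx^2 + cx + d. Substituting each data point gives a linear system:
  64a + 16b + 4c + d = -91
  216a + 36b + 6c + d = -353
  512a + 64b + 8c + d = -887
  1000a + 100b + 10c + d = -1789
Solving the system yields a = -2, b = 2, c = 1, d = 1.
So q(x) = -2x³ + 2x² + x + 1.
Check: q(6) = -353. ✓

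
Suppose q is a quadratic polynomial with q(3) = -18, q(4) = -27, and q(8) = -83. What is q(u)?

q(u) = -u^2 - 2u - 3

Write q(u) = au^2 + bu + c. Substituting each data point gives a linear system:
  9a + 3b + c = -18
  16a + 4b + c = -27
  64a + 8b + c = -83
Solving the system yields a = -1, b = -2, c = -3.
So q(u) = -u^2 - 2u - 3.
Check: q(8) = -83. ✓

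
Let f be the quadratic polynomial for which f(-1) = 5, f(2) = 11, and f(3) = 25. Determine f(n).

f(n) = 3n^2 - n + 1

Using the Lagrange interpolation formula with nodes -1, 2, 3:
  L_0(n) = (n - 2)(n - 3) / 12
  L_1(n) = (n + 1)(n - 3) / -3
  L_2(n) = (n + 1)(n - 2) / 4
Then f(n) = 5·L_0(n) + 11·L_1(n) + 25·L_2(n).
Expanding and collecting terms gives f(n) = 3n^2 - n + 1.
Check: f(-1) = 5. ✓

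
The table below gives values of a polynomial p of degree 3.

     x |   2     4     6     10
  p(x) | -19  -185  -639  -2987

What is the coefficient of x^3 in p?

Write p(x) = ax^3 + bx^2 + cx + d. Substituting each data point gives a linear system:
  8a + 4b + 2c + d = -19
  64a + 16b + 4c + d = -185
  216a + 36b + 6c + d = -639
  1000a + 100b + 10c + d = -2987
Solving the system yields a = -3, b = 0, c = 1, d = 3.
So p(x) = -3x^3 + x + 3.
The leading coefficient is -3.

-3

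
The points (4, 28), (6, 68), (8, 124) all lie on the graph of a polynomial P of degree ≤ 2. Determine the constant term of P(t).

Write P(t) = at^2 + bt + c. Substituting each data point gives a linear system:
  16a + 4b + c = 28
  36a + 6b + c = 68
  64a + 8b + c = 124
Solving the system yields a = 2, b = 0, c = -4.
So P(t) = 2t^2 - 4.
The constant term is -4.

-4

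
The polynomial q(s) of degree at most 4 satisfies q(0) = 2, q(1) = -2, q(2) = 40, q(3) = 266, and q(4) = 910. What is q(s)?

Using the Lagrange interpolation formula with nodes 0, 1, 2, 3, 4:
  L_0(s) = (s - 1)(s - 2)(s - 3)(s - 4) / 24
  L_1(s) = s(s - 2)(s - 3)(s - 4) / -6
  L_2(s) = s(s - 1)(s - 3)(s - 4) / 4
  L_3(s) = s(s - 1)(s - 2)(s - 4) / -6
  L_4(s) = s(s - 1)(s - 2)(s - 3) / 24
Then q(s) = 2·L_0(s) - 2·L_1(s) + 40·L_2(s) + 266·L_3(s) + 910·L_4(s).
Expanding and collecting terms gives q(s) = 4s^4 - s^3 - 2s^2 - 5s + 2.
Check: q(2) = 40. ✓

q(s) = 4s^4 - s^3 - 2s^2 - 5s + 2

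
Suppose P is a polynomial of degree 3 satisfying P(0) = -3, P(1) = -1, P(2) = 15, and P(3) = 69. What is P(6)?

699

Write P(t) = at^3 + bt^2 + ct + d. Substituting each data point gives a linear system:
  d = -3
  a + b + c + d = -1
  8a + 4b + 2c + d = 15
  27a + 9b + 3c + d = 69
Solving the system yields a = 4, b = -5, c = 3, d = -3.
So P(t) = 4t³ - 5t² + 3t - 3.
Then P(6) = 699.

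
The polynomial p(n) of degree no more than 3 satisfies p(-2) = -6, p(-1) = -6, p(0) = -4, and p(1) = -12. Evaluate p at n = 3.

Using the Lagrange interpolation formula with nodes -2, -1, 0, 1:
  L_0(n) = (n + 1)n(n - 1) / -6
  L_1(n) = (n + 2)n(n - 1) / 2
  L_2(n) = (n + 2)(n + 1)(n - 1) / -2
  L_3(n) = (n + 2)(n + 1)n / 6
Then p(n) = -6·L_0(n) - 6·L_1(n) - 4·L_2(n) - 12·L_3(n).
Expanding and collecting terms gives p(n) = -2n^3 - 5n^2 - n - 4.
Evaluating at n = 3: p(3) = -106.

-106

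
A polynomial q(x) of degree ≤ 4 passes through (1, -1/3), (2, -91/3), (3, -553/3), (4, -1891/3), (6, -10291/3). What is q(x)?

Write q(x) = ax^4 + bx^3 + cx^2 + dx + e. Substituting each data point gives a linear system:
  a + b + c + d + e = -1/3
  16a + 8b + 4c + 2d + e = -91/3
  81a + 27b + 9c + 3d + e = -553/3
  256a + 64b + 16c + 4d + e = -1891/3
  1296a + 216b + 36c + 6d + e = -10291/3
Solving the system yields a = -3, b = 2, c = 1, d = -2, e = 5/3.
So q(x) = -3x^4 + 2x^3 + x^2 - 2x + 5/3.
Check: q(2) = -91/3. ✓

q(x) = -3x^4 + 2x^3 + x^2 - 2x + 5/3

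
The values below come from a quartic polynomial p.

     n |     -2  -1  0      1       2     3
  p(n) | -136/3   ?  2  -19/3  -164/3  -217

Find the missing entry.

-11/3

The 5 known points determine the degree-4 polynomial uniquely.
Write p(n) = an^4 + bn^3 + cn^2 + dn + e. Substituting each data point gives a linear system:
  16a - 8b + 4c - 2d + e = -136/3
  e = 2
  a + b + c + d + e = -19/3
  16a + 8b + 4c + 2d + e = -164/3
  81a + 27b + 9c + 3d + e = -217
Solving the system yields a = -2, b = -1/3, c = -5, d = -1, e = 2.
So p(n) = -2n⁴ - (1/3)n³ - 5n² - n + 2.
Then p(-1) = -11/3.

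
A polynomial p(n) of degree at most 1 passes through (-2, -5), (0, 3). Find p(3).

Using the Lagrange interpolation formula with nodes -2, 0:
  L_0(n) = n / -2
  L_1(n) = (n + 2) / 2
Then p(n) = -5·L_0(n) + 3·L_1(n).
Expanding and collecting terms gives p(n) = 4n + 3.
Evaluating at n = 3: p(3) = 15.

15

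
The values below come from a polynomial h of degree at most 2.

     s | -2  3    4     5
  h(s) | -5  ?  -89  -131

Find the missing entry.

-55

The 3 known points determine the degree-2 polynomial uniquely.
Write h(s) = as^2 + bs + c. Substituting each data point gives a linear system:
  4a - 2b + c = -5
  16a + 4b + c = -89
  25a + 5b + c = -131
Solving the system yields a = -4, b = -6, c = -1.
So h(s) = -4s^2 - 6s - 1.
Then h(3) = -55.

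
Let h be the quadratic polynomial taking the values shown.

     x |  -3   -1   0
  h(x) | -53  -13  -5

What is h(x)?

h(x) = -4x^2 + 4x - 5

Write h(x) = ax^2 + bx + c. Substituting each data point gives a linear system:
  9a - 3b + c = -53
  a - b + c = -13
  c = -5
Solving the system yields a = -4, b = 4, c = -5.
So h(x) = -4x² + 4x - 5.
Check: h(0) = -5. ✓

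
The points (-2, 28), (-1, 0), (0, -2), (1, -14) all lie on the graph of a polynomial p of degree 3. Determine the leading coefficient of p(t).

Write p(t) = at^3 + bt^2 + ct + d. Substituting each data point gives a linear system:
  -8a + 4b - 2c + d = 28
  -a + b - c + d = 0
  d = -2
  a + b + c + d = -14
Solving the system yields a = -6, b = -5, c = -1, d = -2.
So p(t) = -6t^3 - 5t^2 - t - 2.
The leading coefficient is -6.

-6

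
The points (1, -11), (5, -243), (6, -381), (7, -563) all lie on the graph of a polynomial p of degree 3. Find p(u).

p(u) = -u^3 - 4u^2 - 3u - 3

Write p(u) = au^3 + bu^2 + cu + d. Substituting each data point gives a linear system:
  a + b + c + d = -11
  125a + 25b + 5c + d = -243
  216a + 36b + 6c + d = -381
  343a + 49b + 7c + d = -563
Solving the system yields a = -1, b = -4, c = -3, d = -3.
So p(u) = -u^3 - 4u^2 - 3u - 3.
Check: p(5) = -243. ✓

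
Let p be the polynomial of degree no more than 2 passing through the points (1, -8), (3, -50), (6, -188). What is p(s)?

Write p(s) = as^2 + bs + c. Substituting each data point gives a linear system:
  a + b + c = -8
  9a + 3b + c = -50
  36a + 6b + c = -188
Solving the system yields a = -5, b = -1, c = -2.
So p(s) = -5s^2 - s - 2.
Check: p(6) = -188. ✓

p(s) = -5s^2 - s - 2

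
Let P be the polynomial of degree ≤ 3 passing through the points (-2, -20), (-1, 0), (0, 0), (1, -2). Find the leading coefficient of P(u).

3

Write P(u) = au^3 + bu^2 + cu + d. Substituting each data point gives a linear system:
  -8a + 4b - 2c + d = -20
  -a + b - c + d = 0
  d = 0
  a + b + c + d = -2
Solving the system yields a = 3, b = -1, c = -4, d = 0.
So P(u) = 3u³ - u² - 4u.
The leading coefficient is 3.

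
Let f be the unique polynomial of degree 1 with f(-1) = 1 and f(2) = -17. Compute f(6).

-41

Write f(u) = au + b. Substituting each data point gives a linear system:
  -a + b = 1
  2a + b = -17
Solving the system yields a = -6, b = -5.
So f(u) = -6u - 5.
Then f(6) = -41.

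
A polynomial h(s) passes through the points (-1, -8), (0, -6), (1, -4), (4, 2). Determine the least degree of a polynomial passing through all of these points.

1

Divided differences on the nodes -1, 0, 1, 4:
  order 0: -8  -6  -4  2
  order 1: 2  2  2
  order 2: 0  0
  order 3: 0
The order-1 divided differences are all 2 (nonzero) and every higher order vanishes, so the data lies on a polynomial of degree exactly 1.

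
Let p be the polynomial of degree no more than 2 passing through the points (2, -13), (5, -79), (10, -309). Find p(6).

Using the Lagrange interpolation formula with nodes 2, 5, 10:
  L_0(n) = (n - 5)(n - 10) / 24
  L_1(n) = (n - 2)(n - 10) / -15
  L_2(n) = (n - 2)(n - 5) / 40
Then p(n) = -13·L_0(n) - 79·L_1(n) - 309·L_2(n).
Expanding and collecting terms gives p(n) = -3n^2 - n + 1.
Evaluating at n = 6: p(6) = -113.

-113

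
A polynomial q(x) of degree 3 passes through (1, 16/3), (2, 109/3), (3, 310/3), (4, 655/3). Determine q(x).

Write q(x) = ax^3 + bx^2 + cx + d. Substituting each data point gives a linear system:
  a + b + c + d = 16/3
  8a + 4b + 2c + d = 109/3
  27a + 9b + 3c + d = 310/3
  64a + 16b + 4c + d = 655/3
Solving the system yields a = 2, b = 6, c = -1, d = -5/3.
So q(x) = 2x^3 + 6x^2 - x - 5/3.
Check: q(3) = 310/3. ✓

q(x) = 2x^3 + 6x^2 - x - 5/3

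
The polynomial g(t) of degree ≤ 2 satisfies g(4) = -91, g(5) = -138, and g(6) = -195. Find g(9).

-426

Forward differences of the values at t = 4, 5, 6:
  g  : -91  -138  -195
  Δ  : -47  -57
  Δ^2: -10
The second differences are constant, confirming degree 2.
Interpolating (Newton forward form) and evaluating at t = 9 gives g(9) = -426.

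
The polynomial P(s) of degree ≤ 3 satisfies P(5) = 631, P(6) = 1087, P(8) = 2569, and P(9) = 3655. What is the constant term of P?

Write P(s) = as^3 + bs^2 + cs + d. Substituting each data point gives a linear system:
  125a + 25b + 5c + d = 631
  216a + 36b + 6c + d = 1087
  512a + 64b + 8c + d = 2569
  729a + 81b + 9c + d = 3655
Solving the system yields a = 5, b = 0, c = 1, d = 1.
So P(s) = 5s³ + s + 1.
The constant term is 1.

1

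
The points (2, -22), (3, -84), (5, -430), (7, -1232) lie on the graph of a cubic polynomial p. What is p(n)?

p(n) = -4n^3 + 3n^2 - n

Using the Lagrange interpolation formula with nodes 2, 3, 5, 7:
  L_0(n) = (n - 3)(n - 5)(n - 7) / -15
  L_1(n) = (n - 2)(n - 5)(n - 7) / 8
  L_2(n) = (n - 2)(n - 3)(n - 7) / -12
  L_3(n) = (n - 2)(n - 3)(n - 5) / 40
Then p(n) = -22·L_0(n) - 84·L_1(n) - 430·L_2(n) - 1232·L_3(n).
Expanding and collecting terms gives p(n) = -4n^3 + 3n^2 - n.
Check: p(7) = -1232. ✓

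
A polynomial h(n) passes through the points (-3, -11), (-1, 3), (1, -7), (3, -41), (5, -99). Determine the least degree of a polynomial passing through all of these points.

2

Forward differences of the values at n = -3, -1, 1, 3, 5:
  h  : -11  3  -7  -41  -99
  Δ  : 14  -10  -34  -58
  Δ^2: -24  -24  -24
  Δ^3: 0  0
  Δ^4: 0
The second differences are constant (-24) and nonzero, while all higher differences vanish, so the minimal degree is 2.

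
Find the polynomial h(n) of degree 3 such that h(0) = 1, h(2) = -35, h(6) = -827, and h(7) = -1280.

Write h(n) = an^3 + bn^2 + cn + d. Substituting each data point gives a linear system:
  d = 1
  8a + 4b + 2c + d = -35
  216a + 36b + 6c + d = -827
  343a + 49b + 7c + d = -1280
Solving the system yields a = -3, b = -6, c = 6, d = 1.
So h(n) = -3n^3 - 6n^2 + 6n + 1.
Check: h(6) = -827. ✓

h(n) = -3n^3 - 6n^2 + 6n + 1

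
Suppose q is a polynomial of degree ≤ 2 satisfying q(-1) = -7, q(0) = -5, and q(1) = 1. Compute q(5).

65

Write q(t) = at^2 + bt + c. Substituting each data point gives a linear system:
  a - b + c = -7
  c = -5
  a + b + c = 1
Solving the system yields a = 2, b = 4, c = -5.
So q(t) = 2t² + 4t - 5.
Then q(5) = 65.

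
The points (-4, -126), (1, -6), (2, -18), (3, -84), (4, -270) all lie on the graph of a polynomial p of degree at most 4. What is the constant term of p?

-6

Write p(u) = au^4 + bu^3 + cu^2 + du + e. Substituting each data point gives a linear system:
  256a - 64b + 16c - 4d + e = -126
  a + b + c + d + e = -6
  16a + 8b + 4c + 2d + e = -18
  81a + 27b + 9c + 3d + e = -84
  256a + 64b + 16c + 4d + e = -270
Solving the system yields a = -1, b = -1, c = 4, d = -2, e = -6.
So p(u) = -u^4 - u^3 + 4u^2 - 2u - 6.
The constant term is -6.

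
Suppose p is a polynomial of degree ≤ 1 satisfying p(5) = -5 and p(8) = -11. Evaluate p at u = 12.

-19

Using the Lagrange interpolation formula with nodes 5, 8:
  L_0(u) = (u - 8) / -3
  L_1(u) = (u - 5) / 3
Then p(u) = -5·L_0(u) - 11·L_1(u).
Expanding and collecting terms gives p(u) = -2u + 5.
Evaluating at u = 12: p(12) = -19.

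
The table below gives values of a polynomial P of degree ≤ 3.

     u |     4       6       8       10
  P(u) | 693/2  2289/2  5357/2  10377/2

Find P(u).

Using the Lagrange interpolation formula with nodes 4, 6, 8, 10:
  L_0(u) = (u - 6)(u - 8)(u - 10) / -48
  L_1(u) = (u - 4)(u - 8)(u - 10) / 16
  L_2(u) = (u - 4)(u - 6)(u - 10) / -16
  L_3(u) = (u - 4)(u - 6)(u - 8) / 48
Then P(u) = 693/2·L_0(u) + 2289/2·L_1(u) + 5357/2·L_2(u) + 10377/2·L_3(u).
Expanding and collecting terms gives P(u) = 5u³ + 2u² - u - 3/2.
Check: P(8) = 5357/2. ✓

P(u) = 5u^3 + 2u^2 - u - 3/2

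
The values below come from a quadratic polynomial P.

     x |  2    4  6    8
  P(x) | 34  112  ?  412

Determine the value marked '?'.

The 3 known points determine the degree-2 polynomial uniquely.
Write P(x) = ax^2 + bx + c. Substituting each data point gives a linear system:
  4a + 2b + c = 34
  16a + 4b + c = 112
  64a + 8b + c = 412
Solving the system yields a = 6, b = 3, c = 4.
So P(x) = 6x^2 + 3x + 4.
Then P(6) = 238.

238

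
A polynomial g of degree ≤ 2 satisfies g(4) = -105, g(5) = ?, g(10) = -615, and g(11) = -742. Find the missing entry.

-160

The 3 known points determine the degree-2 polynomial uniquely.
Write g(t) = at^2 + bt + c. Substituting each data point gives a linear system:
  16a + 4b + c = -105
  100a + 10b + c = -615
  121a + 11b + c = -742
Solving the system yields a = -6, b = -1, c = -5.
So g(t) = -6t² - t - 5.
Then g(5) = -160.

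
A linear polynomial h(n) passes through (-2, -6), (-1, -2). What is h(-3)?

Using the Lagrange interpolation formula with nodes -2, -1:
  L_0(n) = (n + 1) / -1
  L_1(n) = (n + 2) / 1
Then h(n) = -6·L_0(n) - 2·L_1(n).
Expanding and collecting terms gives h(n) = 4n + 2.
Evaluating at n = -3: h(-3) = -10.

-10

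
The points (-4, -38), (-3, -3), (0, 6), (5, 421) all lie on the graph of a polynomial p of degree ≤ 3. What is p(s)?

p(s) = 2s^3 + 6s^2 + 3s + 6

Write p(s) = as^3 + bs^2 + cs + d. Substituting each data point gives a linear system:
  -64a + 16b - 4c + d = -38
  -27a + 9b - 3c + d = -3
  d = 6
  125a + 25b + 5c + d = 421
Solving the system yields a = 2, b = 6, c = 3, d = 6.
So p(s) = 2s³ + 6s² + 3s + 6.
Check: p(-4) = -38. ✓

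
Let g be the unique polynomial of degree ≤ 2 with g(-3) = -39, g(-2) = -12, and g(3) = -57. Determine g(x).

g(x) = -6x^2 - 3x + 6

Write g(x) = ax^2 + bx + c. Substituting each data point gives a linear system:
  9a - 3b + c = -39
  4a - 2b + c = -12
  9a + 3b + c = -57
Solving the system yields a = -6, b = -3, c = 6.
So g(x) = -6x² - 3x + 6.
Check: g(3) = -57. ✓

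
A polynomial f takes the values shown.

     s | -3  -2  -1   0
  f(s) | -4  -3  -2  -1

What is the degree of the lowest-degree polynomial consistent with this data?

Forward differences of the values at s = -3, -2, -1, 0:
  f  : -4  -3  -2  -1
  Δ  : 1  1  1
  Δ^2: 0  0
  Δ^3: 0
The first differences are constant (1) and nonzero, while all higher differences vanish, so the minimal degree is 1.

1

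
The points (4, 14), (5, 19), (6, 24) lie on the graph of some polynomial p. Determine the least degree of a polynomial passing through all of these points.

Forward differences of the values at x = 4, 5, 6:
  p  : 14  19  24
  Δ  : 5  5
  Δ^2: 0
The first differences are constant (5) and nonzero, while all higher differences vanish, so the minimal degree is 1.

1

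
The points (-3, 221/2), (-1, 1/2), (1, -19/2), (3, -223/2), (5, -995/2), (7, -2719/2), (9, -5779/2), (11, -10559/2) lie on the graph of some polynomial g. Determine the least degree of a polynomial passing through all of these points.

Forward differences of the values at n = -3, -1, 1, 3, 5, 7, 9, 11:
  g  : 221/2  1/2  -19/2  -223/2  -995/2  -2719/2  -5779/2  -10559/2
  Δ  : -110  -10  -102  -386  -862  -1530  -2390
  Δ^2: 100  -92  -284  -476  -668  -860
  Δ^3: -192  -192  -192  -192  -192
  Δ^4: 0  0  0  0
  Δ^5: 0  0  0
  Δ^6: 0  0
  Δ^7: 0
The third differences are constant (-192) and nonzero, while all higher differences vanish, so the minimal degree is 3.

3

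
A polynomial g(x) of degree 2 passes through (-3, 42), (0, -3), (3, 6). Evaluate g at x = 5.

42

Using the Lagrange interpolation formula with nodes -3, 0, 3:
  L_0(x) = x(x - 3) / 18
  L_1(x) = (x + 3)(x - 3) / -9
  L_2(x) = (x + 3)x / 18
Then g(x) = 42·L_0(x) - 3·L_1(x) + 6·L_2(x).
Expanding and collecting terms gives g(x) = 3x^2 - 6x - 3.
Evaluating at x = 5: g(5) = 42.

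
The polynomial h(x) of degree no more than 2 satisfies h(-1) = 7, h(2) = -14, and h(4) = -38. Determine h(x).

h(x) = -x^2 - 6x + 2

Write h(x) = ax^2 + bx + c. Substituting each data point gives a linear system:
  a - b + c = 7
  4a + 2b + c = -14
  16a + 4b + c = -38
Solving the system yields a = -1, b = -6, c = 2.
So h(x) = -x^2 - 6x + 2.
Check: h(-1) = 7. ✓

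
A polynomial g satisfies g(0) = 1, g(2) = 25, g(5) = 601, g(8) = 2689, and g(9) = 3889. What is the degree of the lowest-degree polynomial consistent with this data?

Divided differences on the nodes 0, 2, 5, 8, 9:
  order 0: 1  25  601  2689  3889
  order 1: 12  192  696  1200
  order 2: 36  84  126
  order 3: 6  6
  order 4: 0
The order-3 divided differences are all 6 (nonzero) and every higher order vanishes, so the data lies on a polynomial of degree exactly 3.

3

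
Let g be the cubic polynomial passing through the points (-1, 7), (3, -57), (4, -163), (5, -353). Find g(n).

g(n) = -4n^3 + 6n^2 - 3

Using the Lagrange interpolation formula with nodes -1, 3, 4, 5:
  L_0(n) = (n - 3)(n - 4)(n - 5) / -120
  L_1(n) = (n + 1)(n - 4)(n - 5) / 8
  L_2(n) = (n + 1)(n - 3)(n - 5) / -5
  L_3(n) = (n + 1)(n - 3)(n - 4) / 12
Then g(n) = 7·L_0(n) - 57·L_1(n) - 163·L_2(n) - 353·L_3(n).
Expanding and collecting terms gives g(n) = -4n^3 + 6n^2 - 3.
Check: g(5) = -353. ✓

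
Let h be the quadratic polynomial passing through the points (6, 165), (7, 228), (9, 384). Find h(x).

h(x) = 5x^2 - 2x - 3

Write h(x) = ax^2 + bx + c. Substituting each data point gives a linear system:
  36a + 6b + c = 165
  49a + 7b + c = 228
  81a + 9b + c = 384
Solving the system yields a = 5, b = -2, c = -3.
So h(x) = 5x² - 2x - 3.
Check: h(6) = 165. ✓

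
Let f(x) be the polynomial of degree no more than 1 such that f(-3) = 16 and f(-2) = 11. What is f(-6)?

Write f(x) = ax + b. Substituting each data point gives a linear system:
  -3a + b = 16
  -2a + b = 11
Solving the system yields a = -5, b = 1.
So f(x) = -5x + 1.
Then f(-6) = 31.

31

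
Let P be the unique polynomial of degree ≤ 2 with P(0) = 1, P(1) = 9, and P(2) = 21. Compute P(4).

Write P(t) = at^2 + bt + c. Substituting each data point gives a linear system:
  c = 1
  a + b + c = 9
  4a + 2b + c = 21
Solving the system yields a = 2, b = 6, c = 1.
So P(t) = 2t^2 + 6t + 1.
Then P(4) = 57.

57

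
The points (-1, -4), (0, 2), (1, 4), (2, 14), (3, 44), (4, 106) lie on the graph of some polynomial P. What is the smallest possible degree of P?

Forward differences of the values at n = -1, 0, 1, 2, 3, 4:
  P  : -4  2  4  14  44  106
  Δ  : 6  2  10  30  62
  Δ^2: -4  8  20  32
  Δ^3: 12  12  12
  Δ^4: 0  0
  Δ^5: 0
The third differences are constant (12) and nonzero, while all higher differences vanish, so the minimal degree is 3.

3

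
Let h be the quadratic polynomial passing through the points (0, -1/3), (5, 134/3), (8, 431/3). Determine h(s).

h(s) = 3s^2 - 6s - 1/3

Write h(s) = as^2 + bs + c. Substituting each data point gives a linear system:
  c = -1/3
  25a + 5b + c = 134/3
  64a + 8b + c = 431/3
Solving the system yields a = 3, b = -6, c = -1/3.
So h(s) = 3s^2 - 6s - 1/3.
Check: h(5) = 134/3. ✓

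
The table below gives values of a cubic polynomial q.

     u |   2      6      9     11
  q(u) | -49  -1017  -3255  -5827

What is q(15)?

-14427

Write q(u) = au^3 + bu^2 + cu + d. Substituting each data point gives a linear system:
  8a + 4b + 2c + d = -49
  216a + 36b + 6c + d = -1017
  729a + 81b + 9c + d = -3255
  1331a + 121b + 11c + d = -5827
Solving the system yields a = -4, b = -4, c = -2, d = 3.
So q(u) = -4u^3 - 4u^2 - 2u + 3.
Then q(15) = -14427.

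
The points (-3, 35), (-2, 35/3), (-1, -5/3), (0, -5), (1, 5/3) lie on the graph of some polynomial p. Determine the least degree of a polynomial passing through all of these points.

Forward differences of the values at t = -3, -2, -1, 0, 1:
  p  : 35  35/3  -5/3  -5  5/3
  Δ  : -70/3  -40/3  -10/3  20/3
  Δ^2: 10  10  10
  Δ^3: 0  0
  Δ^4: 0
The second differences are constant (10) and nonzero, while all higher differences vanish, so the minimal degree is 2.

2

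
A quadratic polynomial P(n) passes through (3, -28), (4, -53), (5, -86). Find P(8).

-233

Forward differences of the values at n = 3, 4, 5:
  P  : -28  -53  -86
  Δ  : -25  -33
  Δ^2: -8
The second differences are constant, confirming degree 2.
Interpolating (Newton forward form) and evaluating at n = 8 gives P(8) = -233.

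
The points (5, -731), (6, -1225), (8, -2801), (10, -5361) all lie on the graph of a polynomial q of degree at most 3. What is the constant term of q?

Write q(u) = au^3 + bu^2 + cu + d. Substituting each data point gives a linear system:
  125a + 25b + 5c + d = -731
  216a + 36b + 6c + d = -1225
  512a + 64b + 8c + d = -2801
  1000a + 100b + 10c + d = -5361
Solving the system yields a = -5, b = -3, c = -6, d = -1.
So q(u) = -5u³ - 3u² - 6u - 1.
The constant term is -1.

-1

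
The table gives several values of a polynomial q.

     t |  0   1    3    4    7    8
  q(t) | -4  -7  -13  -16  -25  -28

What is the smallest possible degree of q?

1

Divided differences on the nodes 0, 1, 3, 4, 7, 8:
  order 0: -4  -7  -13  -16  -25  -28
  order 1: -3  -3  -3  -3  -3
  order 2: 0  0  0  0
  order 3: 0  0  0
  order 4: 0  0
  order 5: 0
The order-1 divided differences are all -3 (nonzero) and every higher order vanishes, so the data lies on a polynomial of degree exactly 1.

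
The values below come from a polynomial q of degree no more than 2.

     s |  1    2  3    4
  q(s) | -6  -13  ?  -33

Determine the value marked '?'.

-22

The 3 known points determine the degree-2 polynomial uniquely.
Write q(s) = as^2 + bs + c. Substituting each data point gives a linear system:
  a + b + c = -6
  4a + 2b + c = -13
  16a + 4b + c = -33
Solving the system yields a = -1, b = -4, c = -1.
So q(s) = -s^2 - 4s - 1.
Then q(3) = -22.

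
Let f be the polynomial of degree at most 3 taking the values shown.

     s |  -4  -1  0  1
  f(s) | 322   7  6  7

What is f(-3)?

135

Using the Lagrange interpolation formula with nodes -4, -1, 0, 1:
  L_0(s) = (s + 1)s(s - 1) / -60
  L_1(s) = (s + 4)s(s - 1) / 6
  L_2(s) = (s + 4)(s + 1)(s - 1) / -4
  L_3(s) = (s + 4)(s + 1)s / 10
Then f(s) = 322·L_0(s) + 7·L_1(s) + 6·L_2(s) + 7·L_3(s).
Expanding and collecting terms gives f(s) = -5s³ + s² + 5s + 6.
Evaluating at s = -3: f(-3) = 135.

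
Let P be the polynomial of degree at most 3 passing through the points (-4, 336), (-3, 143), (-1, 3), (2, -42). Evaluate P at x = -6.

1118

Using the Lagrange interpolation formula with nodes -4, -3, -1, 2:
  L_0(x) = (x + 3)(x + 1)(x - 2) / -18
  L_1(x) = (x + 4)(x + 1)(x - 2) / 10
  L_2(x) = (x + 4)(x + 3)(x - 2) / -18
  L_3(x) = (x + 4)(x + 3)(x + 1) / 90
Then P(x) = 336·L_0(x) + 143·L_1(x) + 3·L_2(x) - 42·L_3(x).
Expanding and collecting terms gives P(x) = -5x^3 + x^2 - x - 4.
Evaluating at x = -6: P(-6) = 1118.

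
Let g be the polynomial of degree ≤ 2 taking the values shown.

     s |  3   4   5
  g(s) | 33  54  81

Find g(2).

Forward differences of the values at s = 3, 4, 5:
  g  : 33  54  81
  Δ  : 21  27
  Δ^2: 6
The second differences are constant, confirming degree 2.
Interpolating (Newton forward form) and evaluating at s = 2 gives g(2) = 18.

18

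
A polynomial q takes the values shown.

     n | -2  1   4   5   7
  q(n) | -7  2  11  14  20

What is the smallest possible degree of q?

1

Divided differences on the nodes -2, 1, 4, 5, 7:
  order 0: -7  2  11  14  20
  order 1: 3  3  3  3
  order 2: 0  0  0
  order 3: 0  0
  order 4: 0
The order-1 divided differences are all 3 (nonzero) and every higher order vanishes, so the data lies on a polynomial of degree exactly 1.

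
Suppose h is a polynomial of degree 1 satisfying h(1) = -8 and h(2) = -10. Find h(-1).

Using the Lagrange interpolation formula with nodes 1, 2:
  L_0(t) = (t - 2) / -1
  L_1(t) = (t - 1) / 1
Then h(t) = -8·L_0(t) - 10·L_1(t).
Expanding and collecting terms gives h(t) = -2t - 6.
Evaluating at t = -1: h(-1) = -4.

-4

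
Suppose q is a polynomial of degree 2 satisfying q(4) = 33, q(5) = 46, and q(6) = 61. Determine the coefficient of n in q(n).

Write q(n) = an^2 + bn + c. Substituting each data point gives a linear system:
  16a + 4b + c = 33
  25a + 5b + c = 46
  36a + 6b + c = 61
Solving the system yields a = 1, b = 4, c = 1.
So q(n) = n² + 4n + 1.
The coefficient of n is 4.

4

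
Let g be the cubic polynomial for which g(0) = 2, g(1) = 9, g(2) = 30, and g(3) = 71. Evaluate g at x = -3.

5

Forward differences of the values at x = 0, 1, 2, 3:
  g  : 2  9  30  71
  Δ  : 7  21  41
  Δ^2: 14  20
  Δ^3: 6
The third differences are constant, confirming degree 3.
Interpolating (Newton forward form) and evaluating at x = -3 gives g(-3) = 5.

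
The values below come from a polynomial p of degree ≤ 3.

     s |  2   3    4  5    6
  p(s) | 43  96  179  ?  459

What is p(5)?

298

The 4 known points determine the degree-3 polynomial uniquely.
Write p(s) = as^3 + bs^2 + cs + d. Substituting each data point gives a linear system:
  8a + 4b + 2c + d = 43
  27a + 9b + 3c + d = 96
  64a + 16b + 4c + d = 179
  216a + 36b + 6c + d = 459
Solving the system yields a = 1, b = 6, c = 4, d = 3.
So p(s) = s^3 + 6s^2 + 4s + 3.
Then p(5) = 298.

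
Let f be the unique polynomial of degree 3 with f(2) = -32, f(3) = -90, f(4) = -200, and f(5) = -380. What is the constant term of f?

Write f(n) = an^3 + bn^2 + cn + d. Substituting each data point gives a linear system:
  8a + 4b + 2c + d = -32
  27a + 9b + 3c + d = -90
  64a + 16b + 4c + d = -200
  125a + 25b + 5c + d = -380
Solving the system yields a = -3, b = 1, c = -6, d = 0.
So f(n) = -3n^3 + n^2 - 6n.
The constant term is 0.

0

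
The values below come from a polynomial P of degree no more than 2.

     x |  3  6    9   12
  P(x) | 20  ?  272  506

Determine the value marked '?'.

110

The 3 known points determine the degree-2 polynomial uniquely.
Write P(x) = ax^2 + bx + c. Substituting each data point gives a linear system:
  9a + 3b + c = 20
  81a + 9b + c = 272
  144a + 12b + c = 506
Solving the system yields a = 4, b = -6, c = 2.
So P(x) = 4x^2 - 6x + 2.
Then P(6) = 110.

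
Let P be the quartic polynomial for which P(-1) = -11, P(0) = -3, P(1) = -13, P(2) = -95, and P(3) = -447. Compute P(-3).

-585

Forward differences of the values at t = -1, 0, 1, 2, 3:
  P  : -11  -3  -13  -95  -447
  Δ  : 8  -10  -82  -352
  Δ^2: -18  -72  -270
  Δ^3: -54  -198
  Δ^4: -144
The fourth differences are constant, confirming degree 4.
Interpolating (Newton forward form) and evaluating at t = -3 gives P(-3) = -585.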